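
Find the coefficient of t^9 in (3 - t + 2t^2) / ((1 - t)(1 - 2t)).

The denominator gives the recurrence a_n = 3a_(n−1) − 2a_(n−2) for n ≥ 3; the numerator fixes a_0 = 3, a_1 = 8, a_2 = 20.
Iterating: 3, 8, 20, 44, 92, 188, 380, 764, 1532, 3068, so a_9 = 3068.

3068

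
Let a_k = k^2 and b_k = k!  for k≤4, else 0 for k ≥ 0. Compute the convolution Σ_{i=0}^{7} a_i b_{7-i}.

447

Write out a_i and b_{7-i} for i = 0,…,7 and sum the products.
Σ = 0·0 + 1·0 + 4·0 + 9·24 + 16·6 + 25·2 + 36·1 + 49·1 = 447.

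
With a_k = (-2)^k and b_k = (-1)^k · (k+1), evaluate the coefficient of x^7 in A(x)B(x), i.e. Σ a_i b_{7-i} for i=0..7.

-502

The convolution is the t^7 coefficient of A(t)B(t).
Σ = 1·(-8) − 2·7 + 4·(-6) − 8·5 + 16·(-4) − 32·3 + 64·(-2) − 128·1 = -502.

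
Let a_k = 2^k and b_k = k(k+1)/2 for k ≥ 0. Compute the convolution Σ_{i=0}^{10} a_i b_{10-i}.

This is [x^10] in the product of the two ordinary generating functions.
Σ = 1·55 + 2·45 + 4·36 + 8·28 + 16·21 + 32·15 + 64·10 + 128·6 + 256·3 + 512·1 + 1024·0 = 4017.

4017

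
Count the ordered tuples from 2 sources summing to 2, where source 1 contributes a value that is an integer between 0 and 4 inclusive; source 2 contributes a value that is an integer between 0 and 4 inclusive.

3

The generating function for the choices is (1 + q + q² + q³ + q⁴)·(1 + q + q² + q³ + q⁴); the count is [q²].
(1 + q + q² + q³ + q⁴) has coefficients 1,1,1 for degrees 0…2.
(1 + q + q² + q³ + q⁴) has coefficients 1,1,1 for degrees 0…2.
[q²] = 1·1 + 1·1 + 1·1 = 3.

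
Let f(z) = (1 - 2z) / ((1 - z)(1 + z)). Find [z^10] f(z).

Partial fractions give a closed form: a_n = (-1/2)·1^n + (3/2)·(-1)^n.
At n = 10: a_10 = 1.

1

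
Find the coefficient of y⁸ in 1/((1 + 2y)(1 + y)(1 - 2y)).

Partial fractions give a closed form: a_n = (1)·(-2)^n + (-1/3)·(-1)^n + (1/3)·2^n.
At n = 8: a_8 = 341.

341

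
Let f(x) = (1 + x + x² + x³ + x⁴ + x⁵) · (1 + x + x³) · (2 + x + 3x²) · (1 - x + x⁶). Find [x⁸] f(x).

5

(1 + x + x² + x³ + x⁴ + x⁵) has coefficients 1,1,1,1,1,1 for degrees 0…5.
(1 + x + x³) has coefficients 1,1,0,1,0,0,0,0,0 for degrees 0…8.
Multiplying by (2 + x + 3x²) gives running coefficients 2,3,4,5,1,3,0,0,0 for degrees 0…8.
Finally multiplying by (1 - x + x⁶), the product of all factors after the first has coefficients 2,1,1,1,-4,2,-1,3,4 for degrees 0…8.
[x⁸] = 1·4 + 1·3 + 1·(-1) + 1·2 + 1·(-4) + 1·1 = 5.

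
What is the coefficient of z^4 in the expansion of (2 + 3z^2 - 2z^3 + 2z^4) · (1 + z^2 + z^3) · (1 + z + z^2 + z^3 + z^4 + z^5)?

(2 + 3z^2 - 2z^3 + 2z^4) has coefficients 2,0,3,-2,2 for degrees 0…4.
(1 + z^2 + z^3) has coefficients 1,0,1,1,0 for degrees 0…4.
Finally multiplying by (1 + z + z^2 + z^3 + z^4 + z^5), the product of all factors after the first has coefficients 1,1,2,3,3 for degrees 0…4.
[z^4] = 2·3 + 3·2 − 2·1 + 2·1 = 12.

12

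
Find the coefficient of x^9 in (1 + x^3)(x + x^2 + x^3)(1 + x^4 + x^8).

2

(1 + x^3) has coefficients 1,0,0,1 for degrees 0…3.
(x + x^2 + x^3) has coefficients 0,1,1,1,0,0,0,0,0,0 for degrees 0…9.
Finally multiplying by (1 + x^4 + x^8), the product of all factors after the first has coefficients 0,1,1,1,0,1,1,1,0,1 for degrees 0…9.
[x^9] = 1·1 + 1·1 = 2.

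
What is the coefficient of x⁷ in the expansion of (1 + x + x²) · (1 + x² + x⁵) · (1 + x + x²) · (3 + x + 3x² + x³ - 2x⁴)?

(1 + x + x²) has coefficients 1,1,1 for degrees 0…2.
(1 + x² + x⁵) has coefficients 1,0,1,0,0,1,0,0 for degrees 0…7.
Multiplying by (1 + x + x²) gives running coefficients 1,1,2,1,1,1,1,1 for degrees 0…7.
Finally multiplying by (3 + x + 3x² + x³ - 2x⁴), the product of all factors after the first has coefficients 3,4,10,9,9,7,4,6 for degrees 0…7.
[x⁷] = 1·6 + 1·4 + 1·7 = 17.

17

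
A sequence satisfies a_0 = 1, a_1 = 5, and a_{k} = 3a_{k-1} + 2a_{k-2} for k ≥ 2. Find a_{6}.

2753

The ordinary generating function has denominator 1 - 3q - 2q^2.
Iterating the recurrence: a_0,…,a_{6} = 1, 5, 17, 61, 217, 773, 2753.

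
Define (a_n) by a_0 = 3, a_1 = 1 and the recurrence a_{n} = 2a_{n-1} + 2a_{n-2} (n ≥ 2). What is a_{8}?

2864

The ordinary generating function has denominator 1 - 2z - 2z^2.
Iterating the recurrence: a_0,…,a_{8} = 3, 1, 8, 18, 52, 140, 384, 1048, 2864.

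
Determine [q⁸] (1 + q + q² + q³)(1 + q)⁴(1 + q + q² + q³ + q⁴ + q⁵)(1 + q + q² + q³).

225

(1 + q + q² + q³) has coefficients 1,1,1,1 for degrees 0…3.
(1 + q)⁴ has coefficients 1,4,6,4,1,0,0,0,0 for degrees 0…8.
Multiplying by (1 + q + q² + q³ + q⁴ + q⁵) gives running coefficients 1,5,11,15,16,16,15,11,5 for degrees 0…8.
Finally multiplying by (1 + q + q² + q³), the product of all factors after the first has coefficients 1,6,17,32,47,58,62,58,47 for degrees 0…8.
[q⁸] = 1·47 + 1·58 + 1·62 + 1·58 = 225.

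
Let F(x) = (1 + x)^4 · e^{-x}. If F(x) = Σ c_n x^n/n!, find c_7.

The EGF product rule gives c_7 = Σ_{k_1+k_2=7} C(7; k_1,k_2) · ∏ g_i(k_i), where (1+x)^4 gives the falling factorial (4)_k; e^{-x} gives (-1)^k.
g_1(k) for k = 0…7: 1, 4, 12, 24, 24, 0, 0, 0.
g_2(k) for k = 0…7: 1, -1, 1, -1, 1, -1, 1, -1.
c_7 = Σ_k C(7,k)·g_1(k)·g_2(7−k) = 1·1·(-1) + 7·4·1 + 21·12·(-1) + 35·24·1 + 35·24·(-1) = −1 + 28 − 252 + 840 − 840 = -225.

-225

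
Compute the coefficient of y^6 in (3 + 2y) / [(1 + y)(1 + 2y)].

The denominator gives the recurrence a_n = −3a_(n−1) − 2a_(n−2) for n ≥ 2; the numerator fixes a_0 = 3, a_1 = -7.
Iterating: 3, -7, 15, -31, 63, -127, 255, so a_6 = 255.

255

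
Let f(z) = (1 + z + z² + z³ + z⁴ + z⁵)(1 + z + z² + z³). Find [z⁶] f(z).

3

(1 + z + z² + z³ + z⁴ + z⁵) has coefficients 1,1,1,1,1,1 for degrees 0…5.
(1 + z + z² + z³) has coefficients 1,1,1,1,0,0,0 for degrees 0…6.
[z⁶] = 1·0 + 1·0 + 1·0 + 1·1 + 1·1 + 1·1 = 3.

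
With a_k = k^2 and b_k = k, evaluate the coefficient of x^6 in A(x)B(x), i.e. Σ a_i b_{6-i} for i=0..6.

The convolution is the x^6 coefficient of A(x)B(x).
Σ = 0·6 + 1·5 + 4·4 + 9·3 + 16·2 + 25·1 + 36·0 = 105.

105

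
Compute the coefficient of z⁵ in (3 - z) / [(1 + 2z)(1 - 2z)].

-16

Partial fractions give a closed form: a_n = (7/4)·(-2)^n + (5/4)·2^n.
At n = 5: a_5 = -16.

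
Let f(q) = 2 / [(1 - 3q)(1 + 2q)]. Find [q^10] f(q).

71678

Partial fractions give a closed form: a_n = (6/5)·3^n + (4/5)·(-2)^n.
At n = 10: a_10 = 71678.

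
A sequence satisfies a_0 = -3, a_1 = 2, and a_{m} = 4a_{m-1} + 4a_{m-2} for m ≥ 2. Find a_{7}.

-5248

The ordinary generating function has denominator 1 - 4x - 4x^2.
Iterating the recurrence: a_0,…,a_{7} = -3, 2, -4, -8, -48, -224, -1088, -5248.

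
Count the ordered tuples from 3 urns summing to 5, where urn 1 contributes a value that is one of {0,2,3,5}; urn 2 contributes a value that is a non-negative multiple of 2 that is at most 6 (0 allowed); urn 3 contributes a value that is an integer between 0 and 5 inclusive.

The generating function for the choices is (1 + x² + x³ + x⁵)·(1 + x² + x⁴ + x⁶)·(1 + x + x² + x³ + x⁴ + x⁵); the count is [x⁵].
(1 + x² + x³ + x⁵) has coefficients 1,0,1,1,0,1 for degrees 0…5.
(1 + x² + x⁴ + x⁶) has coefficients 1,0,1,0,1,0 for degrees 0…5.
Finally multiplying by (1 + x + x² + x³ + x⁴ + x⁵), the product of all factors after the first has coefficients 1,1,2,2,3,3 for degrees 0…5.
[x⁵] = 1·3 + 1·2 + 1·2 + 1·1 = 8.

8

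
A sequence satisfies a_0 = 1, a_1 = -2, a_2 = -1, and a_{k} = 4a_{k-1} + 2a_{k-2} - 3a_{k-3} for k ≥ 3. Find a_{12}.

-4850215

The ordinary generating function has denominator 1 - 4z - 2z^2 + 3z^3.
Iterating the recurrence: a_0,…,a_{12} = 1, -2, -1, -11, -40, -179, -763, -3290, -14149, -60887, -261976, -1127231, -4850215.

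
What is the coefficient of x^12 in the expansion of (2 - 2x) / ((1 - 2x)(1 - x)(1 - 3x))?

Partial fractions give a closed form: a_n = (-4)·2^n + (6)·3^n.
At n = 12: a_12 = 3172262.

3172262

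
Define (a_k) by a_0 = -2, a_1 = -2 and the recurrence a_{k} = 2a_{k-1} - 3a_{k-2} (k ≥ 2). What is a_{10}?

The ordinary generating function has denominator 1 - 2q + 3q^2.
Iterating the recurrence: a_0,…,a_{10} = -2, -2, 2, 10, 14, -2, -46, -86, -34, 190, 482.

482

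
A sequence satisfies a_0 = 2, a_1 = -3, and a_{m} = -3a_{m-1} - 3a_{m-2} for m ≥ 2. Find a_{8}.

The ordinary generating function has denominator 1 + 3q + 3q^2.
Iterating the recurrence: a_0,…,a_{8} = 2, -3, 3, 0, -9, 27, -54, 81, -81.

-81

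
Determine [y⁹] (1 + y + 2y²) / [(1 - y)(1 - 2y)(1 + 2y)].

852

Partial fractions give a closed form: a_n = (-4/3)·1^n + (2)·2^n + (1/3)·(-2)^n.
At n = 9: a_9 = 852.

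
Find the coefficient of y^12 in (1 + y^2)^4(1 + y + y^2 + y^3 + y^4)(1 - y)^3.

8

(1 + y^2)^4 has coefficients 1,0,4,0,6,0,4,0,1 for degrees 0…8.
(1 + y + y^2 + y^3 + y^4) has coefficients 1,1,1,1,1,0,0,0,0,0,0,0,0 for degrees 0…12.
Finally multiplying by (1 - y)^3, the product of all factors after the first has coefficients 1,-2,1,0,0,-1,2,-1,0,0,0,0,0 for degrees 0…12.
[y^12] = 1·0 + 4·0 + 6·0 + 4·2 + 1·0 = 8.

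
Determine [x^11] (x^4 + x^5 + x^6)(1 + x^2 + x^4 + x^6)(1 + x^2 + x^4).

3

(x^4 + x^5 + x^6) has coefficients 0,0,0,0,1,1,1 for degrees 0…6.
(1 + x^2 + x^4 + x^6) has coefficients 1,0,1,0,1,0,1,0,0,0,0,0 for degrees 0…11.
Finally multiplying by (1 + x^2 + x^4), the product of all factors after the first has coefficients 1,0,2,0,3,0,3,0,2,0,1,0 for degrees 0…11.
[x^11] = 1·0 + 1·3 + 1·0 = 3.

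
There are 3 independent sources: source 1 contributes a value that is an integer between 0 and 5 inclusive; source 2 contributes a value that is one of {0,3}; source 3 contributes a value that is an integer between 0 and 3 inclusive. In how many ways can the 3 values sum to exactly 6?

7

The generating function for the choices is (1 + z + z² + z³ + z⁴ + z⁵)·(1 + z³)·(1 + z + z² + z³); the count is [z⁶].
(1 + z + z² + z³ + z⁴ + z⁵) has coefficients 1,1,1,1,1,1 for degrees 0…5.
(1 + z³) has coefficients 1,0,0,1,0,0,0 for degrees 0…6.
Finally multiplying by (1 + z + z² + z³), the product of all factors after the first has coefficients 1,1,1,2,1,1,1 for degrees 0…6.
[z⁶] = 1·1 + 1·1 + 1·1 + 1·2 + 1·1 + 1·1 = 7.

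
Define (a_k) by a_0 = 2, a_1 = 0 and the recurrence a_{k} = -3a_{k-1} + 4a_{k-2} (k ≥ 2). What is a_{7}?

The ordinary generating function has denominator 1 + 3t - 4t^2.
Iterating the recurrence: a_0,…,a_{7} = 2, 0, 8, -24, 104, -408, 1640, -6552.

-6552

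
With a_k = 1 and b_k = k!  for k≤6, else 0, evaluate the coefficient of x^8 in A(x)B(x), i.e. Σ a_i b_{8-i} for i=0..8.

874

The convolution is the t^8 coefficient of A(t)B(t).
Σ = 1·0 + 1·0 + 1·720 + 1·120 + 1·24 + 1·6 + 1·2 + 1·1 + 1·1 = 874.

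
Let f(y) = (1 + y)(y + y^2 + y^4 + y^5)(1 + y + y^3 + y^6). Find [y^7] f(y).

3

(1 + y) has coefficients 1,1 for degrees 0…1.
(y + y^2 + y^4 + y^5) has coefficients 0,1,1,0,1,1,0,0 for degrees 0…7.
Finally multiplying by (1 + y + y^3 + y^6), the product of all factors after the first has coefficients 0,1,2,1,2,3,1,2 for degrees 0…7.
[y^7] = 1·2 + 1·1 = 3.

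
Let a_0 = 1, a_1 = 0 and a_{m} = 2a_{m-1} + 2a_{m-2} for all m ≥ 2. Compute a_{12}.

The ordinary generating function has denominator 1 - 2q - 2q^2.
Iterating the recurrence: a_0,…,a_{12} = 1, 0, 2, 4, 12, 32, 88, 240, 656, 1792, 4896, 13376, 36544.

36544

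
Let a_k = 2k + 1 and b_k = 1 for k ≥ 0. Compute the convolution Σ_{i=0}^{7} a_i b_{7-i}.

The convolution is the t^7 coefficient of A(t)B(t).
Σ = 1·1 + 3·1 + 5·1 + 7·1 + 9·1 + 11·1 + 13·1 + 15·1 = 64.

64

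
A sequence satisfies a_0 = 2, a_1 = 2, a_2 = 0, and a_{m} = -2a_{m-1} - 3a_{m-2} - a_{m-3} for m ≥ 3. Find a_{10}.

180

The ordinary generating function has denominator 1 + 2q + 3q^2 + q^3.
Iterating the recurrence: a_0,…,a_{10} = 2, 2, 0, -8, 14, -4, -26, 50, -18, -88, 180.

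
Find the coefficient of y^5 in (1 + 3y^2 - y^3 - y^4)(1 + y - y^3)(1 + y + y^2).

(1 + 3y^2 - y^3 - y^4) has coefficients 1,0,3,-1,-1 for degrees 0…4.
(1 + y - y^3) has coefficients 1,1,0,-1,0,0 for degrees 0…5.
Finally multiplying by (1 + y + y^2), the product of all factors after the first has coefficients 1,2,2,0,-1,-1 for degrees 0…5.
[y^5] = 1·(-1) + 3·0 − 1·2 − 1·2 = -5.

-5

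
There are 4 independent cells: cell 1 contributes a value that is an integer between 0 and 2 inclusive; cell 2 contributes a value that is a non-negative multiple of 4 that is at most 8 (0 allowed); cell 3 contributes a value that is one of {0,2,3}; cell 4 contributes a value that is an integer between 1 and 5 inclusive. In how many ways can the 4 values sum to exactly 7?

The generating function for the choices is (1 + x + x^2)·(1 + x^4 + x^8)·(1 + x^2 + x^3)·(x + x^2 + x^3 + x^4 + x^5); the count is [x^7].
(1 + x + x^2) has coefficients 1,1,1 for degrees 0…2.
(1 + x^4 + x^8) has coefficients 1,0,0,0,1,0,0,0 for degrees 0…7.
Multiplying by (1 + x^2 + x^3) gives running coefficients 1,0,1,1,1,0,1,1 for degrees 0…7.
Finally multiplying by (x + x^2 + x^3 + x^4 + x^5), the product of all factors after the first has coefficients 0,1,1,2,3,4,3,4 for degrees 0…7.
[x^7] = 1·4 + 1·3 + 1·4 = 11.

11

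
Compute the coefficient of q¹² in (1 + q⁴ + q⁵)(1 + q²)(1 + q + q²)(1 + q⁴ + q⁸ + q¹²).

5

(1 + q⁴ + q⁵) has coefficients 1,0,0,0,1,1 for degrees 0…5.
(1 + q²) has coefficients 1,0,1,0,0,0,0,0,0,0,0,0,0 for degrees 0…12.
Multiplying by (1 + q + q²) gives running coefficients 1,1,2,1,1,0,0,0,0,0,0,0,0 for degrees 0…12.
Finally multiplying by (1 + q⁴ + q⁸ + q¹²), the product of all factors after the first has coefficients 1,1,2,1,2,1,2,1,2,1,2,1,2 for degrees 0…12.
[q¹²] = 1·2 + 1·2 + 1·1 = 5.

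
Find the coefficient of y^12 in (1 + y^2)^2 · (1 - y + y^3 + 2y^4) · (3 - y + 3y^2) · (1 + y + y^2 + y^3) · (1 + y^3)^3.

(1 + y^2)^2 has coefficients 1,0,2,0,1 for degrees 0…4.
(1 - y + y^3 + 2y^4) has coefficients 1,-1,0,1,2,0,0,0,0,0,0,0,0 for degrees 0…12.
Multiplying by (3 - y + 3y^2) gives running coefficients 3,-4,4,0,5,1,6,0,0,0,0,0,0 for degrees 0…12.
Multiplying by (1 + y + y^2 + y^3) gives running coefficients 3,-1,3,3,5,10,12,12,7,6,0,0,0 for degrees 0…12.
Finally multiplying by (1 + y^3)^3, the product of all factors after the first has coefficients 3,-1,3,12,2,19,30,24,46,54,50,54,57 for degrees 0…12.
[y^12] = 1·57 + 2·50 + 1·46 = 203.

203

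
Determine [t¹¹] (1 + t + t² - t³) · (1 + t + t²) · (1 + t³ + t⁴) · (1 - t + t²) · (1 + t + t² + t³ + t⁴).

3

(1 + t + t² - t³) has coefficients 1,1,1,-1 for degrees 0…3.
(1 + t + t²) has coefficients 1,1,1,0,0,0,0,0,0,0,0,0 for degrees 0…11.
Multiplying by (1 + t³ + t⁴) gives running coefficients 1,1,1,1,2,2,1,0,0,0,0,0 for degrees 0…11.
Multiplying by (1 - t + t²) gives running coefficients 1,0,1,1,2,1,1,1,1,0,0,0 for degrees 0…11.
Finally multiplying by (1 + t + t² + t³ + t⁴), the product of all factors after the first has coefficients 1,1,2,3,5,5,6,6,6,4,3,2 for degrees 0…11.
[t¹¹] = 1·2 + 1·3 + 1·4 − 1·6 = 3.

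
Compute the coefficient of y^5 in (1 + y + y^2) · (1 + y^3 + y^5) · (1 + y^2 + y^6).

3

(1 + y + y^2) has coefficients 1,1,1 for degrees 0…2.
(1 + y^3 + y^5) has coefficients 1,0,0,1,0,1 for degrees 0…5.
Finally multiplying by (1 + y^2 + y^6), the product of all factors after the first has coefficients 1,0,1,1,0,2 for degrees 0…5.
[y^5] = 1·2 + 1·0 + 1·1 = 3.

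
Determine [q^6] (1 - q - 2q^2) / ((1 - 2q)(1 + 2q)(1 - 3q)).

Partial fractions give a closed form: a_n = (1/5)·(-2)^n + (4/5)·3^n.
At n = 6: a_6 = 596.

596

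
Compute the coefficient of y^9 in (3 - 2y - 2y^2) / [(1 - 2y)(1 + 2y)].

-512

The denominator gives the recurrence a_n = 4a_(n−2) for n ≥ 3; the numerator fixes a_0 = 3, a_1 = -2, a_2 = 10.
Iterating: 3, -2, 10, -8, 40, -32, 160, -128, 640, -512, so a_9 = -512.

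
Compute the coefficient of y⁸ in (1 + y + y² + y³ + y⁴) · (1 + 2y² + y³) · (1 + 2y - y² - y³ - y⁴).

-8

(1 + y + y² + y³ + y⁴) has coefficients 1,1,1,1,1 for degrees 0…4.
(1 + 2y² + y³) has coefficients 1,0,2,1,0,0,0,0,0 for degrees 0…8.
Finally multiplying by (1 + 2y - y² - y³ - y⁴), the product of all factors after the first has coefficients 1,2,1,4,-1,-3,-3,-1,0 for degrees 0…8.
[y⁸] = 1·0 + 1·(-1) + 1·(-3) + 1·(-3) + 1·(-1) = -8.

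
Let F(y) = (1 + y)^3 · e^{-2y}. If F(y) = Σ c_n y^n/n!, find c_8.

-2816

The EGF product rule gives c_8 = Σ_{k_1+k_2=8} C(8; k_1,k_2) · ∏ g_i(k_i), where (1+y)^3 gives the falling factorial (3)_k; e^{-2y} gives (-2)^k.
g_1(k) for k = 0…8: 1, 3, 6, 6, 0, 0, 0, 0, 0.
g_2(k) for k = 0…8: 1, -2, 4, -8, 16, -32, 64, -128, 256.
c_8 = Σ_k C(8,k)·g_1(k)·g_2(8−k) = 1·1·256 + 8·3·(-128) + 28·6·64 + 56·6·(-32) = 256 − 3072 + 10752 − 10752 = -2816.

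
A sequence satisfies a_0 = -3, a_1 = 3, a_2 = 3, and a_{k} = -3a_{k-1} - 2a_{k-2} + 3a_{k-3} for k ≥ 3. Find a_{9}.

2055

The ordinary generating function has denominator 1 + 3q + 2q^2 - 3q^3.
Iterating the recurrence: a_0,…,a_{9} = -3, 3, 3, -24, 75, -168, 282, -285, -213, 2055.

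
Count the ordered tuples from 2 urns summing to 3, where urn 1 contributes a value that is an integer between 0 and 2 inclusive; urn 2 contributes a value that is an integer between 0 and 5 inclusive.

3

The generating function for the choices is (1 + t + t²)·(1 + t + t² + t³ + t⁴ + t⁵); the count is [t³].
(1 + t + t²) has coefficients 1,1,1 for degrees 0…2.
(1 + t + t² + t³ + t⁴ + t⁵) has coefficients 1,1,1,1 for degrees 0…3.
[t³] = 1·1 + 1·1 + 1·1 = 3.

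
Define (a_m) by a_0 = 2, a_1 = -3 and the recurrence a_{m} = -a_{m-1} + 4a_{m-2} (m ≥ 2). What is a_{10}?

18107

The ordinary generating function has denominator 1 + z - 4z^2.
Iterating the recurrence: a_0,…,a_{10} = 2, -3, 11, -23, 67, -159, 427, -1063, 2771, -7023, 18107.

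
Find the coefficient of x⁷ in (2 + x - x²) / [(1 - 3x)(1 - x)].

The denominator gives the recurrence a_n = 4a_(n−1) − 3a_(n−2) for n ≥ 3; the numerator fixes a_0 = 2, a_1 = 9, a_2 = 29.
Iterating: 2, 9, 29, 89, 269, 809, 2429, 7289, so a_7 = 7289.

7289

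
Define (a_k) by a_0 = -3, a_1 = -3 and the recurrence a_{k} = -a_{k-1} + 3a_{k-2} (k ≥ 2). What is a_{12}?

-5667

The ordinary generating function has denominator 1 + z - 3z^2.
Iterating the recurrence: a_0,…,a_{12} = -3, -3, -6, -3, -15, 6, -51, 69, -222, 429, -1095, 2382, -5667.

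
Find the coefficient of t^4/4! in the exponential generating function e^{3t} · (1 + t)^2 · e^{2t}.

The EGF product rule gives c_4 = Σ_{k_1+k_2+k_3=4} C(4; k_1,k_2,k_3) · ∏ g_i(k_i), where e^{3t} gives (3)^k; (1+t)^2 gives the falling factorial (2)_k; e^{2t} gives (2)^k.
g_1(k) for k = 0…4: 1, 3, 9, 27, 81.
g_2(k) for k = 0…4: 1, 2, 2, 0, 0.
g_3(k) for k = 0…4: 1, 2, 4, 8, 16.
First combine the last two factors: h(k) = Σ_j C(k,j)·g_2(j)·g_3(k−j) for k = 0…4: 1, 4, 14, 44, 128.
c_4 = Σ_k C(4,k)·g_1(k)·h(4−k) = 1·1·128 + 4·3·44 + 6·9·14 + 4·27·4 + 1·81·1 = 128 + 528 + 756 + 432 + 81 = 1925.

1925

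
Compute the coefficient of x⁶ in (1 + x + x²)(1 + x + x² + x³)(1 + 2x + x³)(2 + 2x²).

(1 + x + x²) has coefficients 1,1,1 for degrees 0…2.
(1 + x + x² + x³) has coefficients 1,1,1,1,0,0,0 for degrees 0…6.
Multiplying by (1 + 2x + x³) gives running coefficients 1,3,3,4,3,1,1 for degrees 0…6.
Finally multiplying by (2 + 2x²), the product of all factors after the first has coefficients 2,6,8,14,12,10,8 for degrees 0…6.
[x⁶] = 1·8 + 1·10 + 1·12 = 30.

30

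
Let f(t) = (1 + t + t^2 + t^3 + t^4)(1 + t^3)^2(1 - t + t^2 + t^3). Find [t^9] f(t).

(1 + t + t^2 + t^3 + t^4) has coefficients 1,1,1,1,1 for degrees 0…4.
(1 + t^3)^2 has coefficients 1,0,0,2,0,0,1,0,0,0 for degrees 0…9.
Finally multiplying by (1 - t + t^2 + t^3), the product of all factors after the first has coefficients 1,-1,1,3,-2,2,3,-1,1,1 for degrees 0…9.
[t^9] = 1·1 + 1·1 + 1·(-1) + 1·3 + 1·2 = 6.

6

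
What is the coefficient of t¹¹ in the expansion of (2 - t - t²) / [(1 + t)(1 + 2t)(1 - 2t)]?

Partial fractions give a closed form: a_n = (-2/3)·(-1)^n + (9/4)·(-2)^n + (5/12)·2^n.
At n = 11: a_11 = -3754.

-3754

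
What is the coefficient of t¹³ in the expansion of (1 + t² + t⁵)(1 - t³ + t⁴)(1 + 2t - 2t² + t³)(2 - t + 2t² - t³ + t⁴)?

(1 + t² + t⁵) has coefficients 1,0,1,0,0,1 for degrees 0…5.
(1 - t³ + t⁴) has coefficients 1,0,0,-1,1,0,0,0,0,0,0,0,0,0 for degrees 0…13.
Multiplying by (1 + 2t - 2t² + t³) gives running coefficients 1,2,-2,0,-1,4,-3,1,0,0,0,0,0,0 for degrees 0…13.
Finally multiplying by (2 - t + 2t² - t³ + t⁴), the product of all factors after the first has coefficients 2,3,-4,5,-7,13,-14,14,-12,9,-4,1,0,0 for degrees 0…13.
[t¹³] = 1·0 + 1·1 + 1·(-12) = -11.

-11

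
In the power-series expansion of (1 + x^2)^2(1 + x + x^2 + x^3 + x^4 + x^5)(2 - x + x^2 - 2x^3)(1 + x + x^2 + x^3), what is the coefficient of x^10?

-15

(1 + x^2)^2 has coefficients 1,0,2,0,1 for degrees 0…4.
(1 + x + x^2 + x^3 + x^4 + x^5) has coefficients 1,1,1,1,1,1,0,0,0,0,0 for degrees 0…10.
Multiplying by (2 - x + x^2 - 2x^3) gives running coefficients 2,1,2,0,0,0,-2,-1,-2,0,0 for degrees 0…10.
Finally multiplying by (1 + x + x^2 + x^3), the product of all factors after the first has coefficients 2,3,5,5,3,2,-2,-3,-5,-5,-3 for degrees 0…10.
[x^10] = 1·(-3) + 2·(-5) + 1·(-2) = -15.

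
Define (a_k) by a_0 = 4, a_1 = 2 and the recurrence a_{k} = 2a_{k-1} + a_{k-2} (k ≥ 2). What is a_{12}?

The ordinary generating function has denominator 1 - 2t - t^2.
Iterating the recurrence: a_0,…,a_{12} = 4, 2, 8, 18, 44, 106, 256, 618, 1492, 3602, 8696, 20994, 50684.

50684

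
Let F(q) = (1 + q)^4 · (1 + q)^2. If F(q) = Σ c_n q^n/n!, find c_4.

360

The EGF product rule gives c_4 = Σ_{k_1+k_2=4} C(4; k_1,k_2) · ∏ g_i(k_i), where (1+q)^4 gives the falling factorial (4)_k; (1+q)^2 gives the falling factorial (2)_k.
g_1(k) for k = 0…4: 1, 4, 12, 24, 24.
g_2(k) for k = 0…4: 1, 2, 2, 0, 0.
c_4 = Σ_k C(4,k)·g_1(k)·g_2(4−k) = 6·12·2 + 4·24·2 + 1·24·1 = 144 + 192 + 24 = 360.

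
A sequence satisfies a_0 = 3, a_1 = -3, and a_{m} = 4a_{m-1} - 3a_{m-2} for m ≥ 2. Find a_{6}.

The ordinary generating function has denominator 1 - 4z + 3z^2.
Iterating the recurrence: a_0,…,a_{6} = 3, -3, -21, -75, -237, -723, -2181.

-2181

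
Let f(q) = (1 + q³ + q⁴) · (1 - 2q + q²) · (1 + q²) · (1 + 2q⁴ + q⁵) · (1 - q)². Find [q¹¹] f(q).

(1 + q³ + q⁴) has coefficients 1,0,0,1,1 for degrees 0…4.
(1 - 2q + q²) has coefficients 1,-2,1,0,0,0,0,0,0,0,0,0 for degrees 0…11.
Multiplying by (1 + q²) gives running coefficients 1,-2,2,-2,1,0,0,0,0,0,0,0 for degrees 0…11.
Multiplying by (1 + 2q⁴ + q⁵) gives running coefficients 1,-2,2,-2,3,-3,2,-2,0,1,0,0 for degrees 0…11.
Finally multiplying by (1 - q)², the product of all factors after the first has coefficients 1,-4,7,-8,9,-11,11,-9,6,-1,-2,1 for degrees 0…11.
[q¹¹] = 1·1 + 1·6 + 1·(-9) = -2.

-2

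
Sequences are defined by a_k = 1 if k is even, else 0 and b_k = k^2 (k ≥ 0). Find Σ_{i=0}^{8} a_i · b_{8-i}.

120

Write out a_i and b_{8-i} for i = 0,…,8 and sum the products.
Σ = 1·64 + 0·49 + 1·36 + 0·25 + 1·16 + 0·9 + 1·4 + 0·1 + 1·0 = 120.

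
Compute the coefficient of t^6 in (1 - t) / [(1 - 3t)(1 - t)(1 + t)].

547

Partial fractions give a closed form: a_n = (3/4)·3^n + (1/4)·(-1)^n.
At n = 6: a_6 = 547.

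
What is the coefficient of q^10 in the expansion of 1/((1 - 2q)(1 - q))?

The denominator gives the recurrence a_n = 3a_(n−1) − 2a_(n−2) for n ≥ 2; the numerator fixes a_0 = 1, a_1 = 3.
Iterating: 1, 3, 7, 15, 31, 63, 127, 255, 511, 1023, 2047, so a_10 = 2047.

2047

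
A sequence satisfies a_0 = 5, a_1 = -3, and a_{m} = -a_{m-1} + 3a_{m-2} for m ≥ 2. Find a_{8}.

The ordinary generating function has denominator 1 + x - 3x^2.
Iterating the recurrence: a_0,…,a_{8} = 5, -3, 18, -27, 81, -162, 405, -891, 2106.

2106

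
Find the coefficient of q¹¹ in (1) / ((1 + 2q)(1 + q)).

Partial fractions give a closed form: a_n = (2)·(-2)^n + (-1)·(-1)^n.
At n = 11: a_11 = -4095.

-4095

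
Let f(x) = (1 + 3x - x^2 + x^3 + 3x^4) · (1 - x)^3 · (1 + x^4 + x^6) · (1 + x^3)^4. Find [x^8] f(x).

-75

(1 + 3x - x^2 + x^3 + 3x^4) has coefficients 1,3,-1,1,3 for degrees 0…4.
(1 - x)^3 has coefficients 1,-3,3,-1,0,0,0,0,0 for degrees 0…8.
Multiplying by (1 + x^4 + x^6) gives running coefficients 1,-3,3,-1,1,-3,4,-4,3 for degrees 0…8.
Finally multiplying by (1 + x^3)^4, the product of all factors after the first has coefficients 1,-3,3,3,-11,9,6,-18,9 for degrees 0…8.
[x^8] = 1·9 + 3·(-18) − 1·6 + 1·9 + 3·(-11) = -75.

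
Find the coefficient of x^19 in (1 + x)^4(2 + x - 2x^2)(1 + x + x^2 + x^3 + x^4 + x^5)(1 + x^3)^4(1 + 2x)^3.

(1 + x)^4 has coefficients 1,4,6,4,1 for degrees 0…4.
(2 + x - 2x^2) has coefficients 2,1,-2,0,0,0,0,0,0,0,0,0,0,0,0,0,0,0,0,0 for degrees 0…19.
Multiplying by (1 + x + x^2 + x^3 + x^4 + x^5) gives running coefficients 2,3,1,1,1,1,-1,-2,0,0,0,0,0,0,0,0,0,0,0,0 for degrees 0…19.
Multiplying by (1 + x^3)^4 gives running coefficients 2,3,1,9,13,5,15,20,10,10,10,10,0,-5,5,-3,-7,1,-1,-2 for degrees 0…19.
Finally multiplying by (1 + 2x)^3, the product of all factors after the first has coefficients 2,15,43,67,103,199,273,274,350,430,350,270,260,195,55,-33,-5,-37,-103,-52 for degrees 0…19.
[x^19] = 1·(-52) + 4·(-103) + 6·(-37) + 4·(-5) + 1·(-33) = -739.

-739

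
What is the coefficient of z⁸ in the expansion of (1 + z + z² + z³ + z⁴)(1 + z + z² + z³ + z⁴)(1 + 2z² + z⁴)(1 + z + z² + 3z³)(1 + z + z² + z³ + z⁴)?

(1 + z + z² + z³ + z⁴) has coefficients 1,1,1,1,1 for degrees 0…4.
(1 + z + z² + z³ + z⁴) has coefficients 1,1,1,1,1,0,0,0,0 for degrees 0…8.
Multiplying by (1 + 2z² + z⁴) gives running coefficients 1,1,3,3,4,3,3,1,1 for degrees 0…8.
Multiplying by (1 + z + z² + 3z³) gives running coefficients 1,2,5,10,13,19,19,19,14 for degrees 0…8.
Finally multiplying by (1 + z + z² + z³ + z⁴), the product of all factors after the first has coefficients 1,3,8,18,31,49,66,80,84 for degrees 0…8.
[z⁸] = 1·84 + 1·80 + 1·66 + 1·49 + 1·31 = 310.

310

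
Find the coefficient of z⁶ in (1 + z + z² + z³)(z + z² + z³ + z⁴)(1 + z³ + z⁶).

(1 + z + z² + z³) has coefficients 1,1,1,1 for degrees 0…3.
(z + z² + z³ + z⁴) has coefficients 0,1,1,1,1,0,0 for degrees 0…6.
Finally multiplying by (1 + z³ + z⁶), the product of all factors after the first has coefficients 0,1,1,1,2,1,1 for degrees 0…6.
[z⁶] = 1·1 + 1·1 + 1·2 + 1·1 = 5.

5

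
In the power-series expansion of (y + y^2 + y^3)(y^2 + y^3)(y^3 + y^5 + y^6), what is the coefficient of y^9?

(y + y^2 + y^3) has coefficients 0,1,1,1 for degrees 0…3.
(y^2 + y^3) has coefficients 0,0,1,1,0,0,0,0,0,0 for degrees 0…9.
Finally multiplying by (y^3 + y^5 + y^6), the product of all factors after the first has coefficients 0,0,0,0,0,1,1,1,2,1 for degrees 0…9.
[y^9] = 1·2 + 1·1 + 1·1 = 4.

4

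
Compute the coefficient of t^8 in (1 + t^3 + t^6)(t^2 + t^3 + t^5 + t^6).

(1 + t^3 + t^6) has coefficients 1,0,0,1,0,0,1 for degrees 0…6.
(t^2 + t^3 + t^5 + t^6) has coefficients 0,0,1,1,0,1,1,0,0 for degrees 0…8.
[t^8] = 1·0 + 1·1 + 1·1 = 2.

2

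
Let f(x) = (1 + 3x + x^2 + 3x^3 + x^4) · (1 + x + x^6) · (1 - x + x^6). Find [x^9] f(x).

6

(1 + 3x + x^2 + 3x^3 + x^4) has coefficients 1,3,1,3,1 for degrees 0…4.
(1 + x + x^6) has coefficients 1,1,0,0,0,0,1,0,0,0 for degrees 0…9.
Finally multiplying by (1 - x + x^6), the product of all factors after the first has coefficients 1,0,-1,0,0,0,2,0,0,0 for degrees 0…9.
[x^9] = 1·0 + 3·0 + 1·0 + 3·2 + 1·0 = 6.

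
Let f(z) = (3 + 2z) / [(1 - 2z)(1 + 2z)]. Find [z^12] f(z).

Partial fractions give a closed form: a_n = (2)·2^n + (1)·(-2)^n.
At n = 12: a_12 = 12288.

12288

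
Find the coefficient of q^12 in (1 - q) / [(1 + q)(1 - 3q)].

265721

The denominator gives the recurrence a_n = 2a_(n−1) + 3a_(n−2) for n ≥ 2; the numerator fixes a_0 = 1, a_1 = 1.
Iterating: 1, 1, 5, 13, 41, 121, 365, 1093, 3281, 9841, 29525, 88573, 265721, so a_12 = 265721.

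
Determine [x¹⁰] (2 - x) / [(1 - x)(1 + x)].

2

Partial fractions give a closed form: a_n = (1/2)·1^n + (3/2)·(-1)^n.
At n = 10: a_10 = 2.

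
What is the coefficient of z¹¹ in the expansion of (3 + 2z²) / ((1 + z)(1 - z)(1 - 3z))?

642156

Partial fractions give a closed form: a_n = (5/8)·(-1)^n + (-5/4)·1^n + (29/8)·3^n.
At n = 11: a_11 = 642156.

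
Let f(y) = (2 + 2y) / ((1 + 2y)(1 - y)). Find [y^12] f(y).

2732

Partial fractions give a closed form: a_n = (2/3)·(-2)^n + (4/3)·1^n.
At n = 12: a_12 = 2732.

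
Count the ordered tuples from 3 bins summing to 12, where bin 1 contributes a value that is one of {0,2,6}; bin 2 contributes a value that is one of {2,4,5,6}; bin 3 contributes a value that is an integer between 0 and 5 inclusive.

6

The generating function for the choices is (1 + x^2 + x^6)·(x^2 + x^4 + x^5 + x^6)·(1 + x + x^2 + x^3 + x^4 + x^5); the count is [x^12].
(1 + x^2 + x^6) has coefficients 1,0,1,0,0,0,1 for degrees 0…6.
(x^2 + x^4 + x^5 + x^6) has coefficients 0,0,1,0,1,1,1,0,0,0,0,0,0 for degrees 0…12.
Finally multiplying by (1 + x + x^2 + x^3 + x^4 + x^5), the product of all factors after the first has coefficients 0,0,1,1,2,3,4,4,3,3,2,1,0 for degrees 0…12.
[x^12] = 1·0 + 1·2 + 1·4 = 6.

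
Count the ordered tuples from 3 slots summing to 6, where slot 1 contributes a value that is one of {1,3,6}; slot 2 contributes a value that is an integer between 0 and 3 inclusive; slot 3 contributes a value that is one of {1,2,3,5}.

The generating function for the choices is (t + t^3 + t^6)·(1 + t + t^2 + t^3)·(t + t^2 + t^3 + t^5); the count is [t^6].
(t + t^3 + t^6) has coefficients 0,1,0,1,0,0,1 for degrees 0…6.
(1 + t + t^2 + t^3) has coefficients 1,1,1,1,0,0,0 for degrees 0…6.
Finally multiplying by (t + t^2 + t^3 + t^5), the product of all factors after the first has coefficients 0,1,2,3,3,3,2 for degrees 0…6.
[t^6] = 1·3 + 1·3 + 1·0 = 6.

6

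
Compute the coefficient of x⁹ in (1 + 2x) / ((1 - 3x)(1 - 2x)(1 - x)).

The denominator gives the recurrence a_n = 6a_(n−1) − 11a_(n−2) + 6a_(n−3) for n ≥ 3; the numerator fixes a_0 = 1, a_1 = 8, a_2 = 37.
Iterating: 1, 8, 37, 140, 481, 1568, 4957, 15380, 47161, 143528, so a_9 = 143528.

143528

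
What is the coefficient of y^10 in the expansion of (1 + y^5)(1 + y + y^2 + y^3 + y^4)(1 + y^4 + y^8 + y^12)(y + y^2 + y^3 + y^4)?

(1 + y^5) has coefficients 1,0,0,0,0,1 for degrees 0…5.
(1 + y + y^2 + y^3 + y^4) has coefficients 1,1,1,1,1,0,0,0,0,0,0 for degrees 0…10.
Multiplying by (1 + y^4 + y^8 + y^12) gives running coefficients 1,1,1,1,2,1,1,1,2,1,1 for degrees 0…10.
Finally multiplying by (y + y^2 + y^3 + y^4), the product of all factors after the first has coefficients 0,1,2,3,4,5,5,5,5,5,5 for degrees 0…10.
[y^10] = 1·5 + 1·5 = 10.

10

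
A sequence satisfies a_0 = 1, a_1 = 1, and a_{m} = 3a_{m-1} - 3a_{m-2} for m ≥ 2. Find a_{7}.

-27

The ordinary generating function has denominator 1 - 3t + 3t^2.
Iterating the recurrence: a_0,…,a_{7} = 1, 1, 0, -3, -9, -18, -27, -27.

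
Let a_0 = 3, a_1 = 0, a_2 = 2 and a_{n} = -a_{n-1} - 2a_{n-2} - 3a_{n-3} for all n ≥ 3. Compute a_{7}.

-49

The ordinary generating function has denominator 1 + y + 2y^2 + 3y^3.
Iterating the recurrence: a_0,…,a_{7} = 3, 0, 2, -11, 7, 9, 10, -49.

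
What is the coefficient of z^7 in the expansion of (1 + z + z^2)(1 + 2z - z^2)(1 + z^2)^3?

6

(1 + z + z^2) has coefficients 1,1,1 for degrees 0…2.
(1 + 2z - z^2) has coefficients 1,2,-1,0,0,0,0,0 for degrees 0…7.
Finally multiplying by (1 + z^2)^3, the product of all factors after the first has coefficients 1,2,2,6,0,6,-2,2 for degrees 0…7.
[z^7] = 1·2 + 1·(-2) + 1·6 = 6.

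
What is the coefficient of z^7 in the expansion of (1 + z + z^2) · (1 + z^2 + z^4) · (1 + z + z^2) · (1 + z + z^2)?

(1 + z + z^2) has coefficients 1,1,1 for degrees 0…2.
(1 + z^2 + z^4) has coefficients 1,0,1,0,1,0,0,0 for degrees 0…7.
Multiplying by (1 + z + z^2) gives running coefficients 1,1,2,1,2,1,1,0 for degrees 0…7.
Finally multiplying by (1 + z + z^2), the product of all factors after the first has coefficients 1,2,4,4,5,4,4,2 for degrees 0…7.
[z^7] = 1·2 + 1·4 + 1·4 = 10.

10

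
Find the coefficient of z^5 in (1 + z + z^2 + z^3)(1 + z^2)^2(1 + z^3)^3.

(1 + z + z^2 + z^3) has coefficients 1,1,1,1 for degrees 0…3.
(1 + z^2)^2 has coefficients 1,0,2,0,1,0 for degrees 0…5.
Finally multiplying by (1 + z^3)^3, the product of all factors after the first has coefficients 1,0,2,3,1,6 for degrees 0…5.
[z^5] = 1·6 + 1·1 + 1·3 + 1·2 = 12.

12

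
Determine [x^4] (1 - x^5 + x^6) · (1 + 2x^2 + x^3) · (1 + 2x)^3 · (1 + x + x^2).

65

(1 - x^5 + x^6) has coefficients 1,0,0,0,0 for degrees 0…4.
(1 + 2x^2 + x^3) has coefficients 1,0,2,1,0 for degrees 0…4.
Multiplying by (1 + 2x)^3 gives running coefficients 1,6,14,21,30 for degrees 0…4.
Finally multiplying by (1 + x + x^2), the product of all factors after the first has coefficients 1,7,21,41,65 for degrees 0…4.
[x^4] = 1·65 = 65.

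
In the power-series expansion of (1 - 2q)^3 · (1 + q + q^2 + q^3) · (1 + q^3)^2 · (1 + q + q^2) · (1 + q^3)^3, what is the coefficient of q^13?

-20

(1 - 2q)^3 has coefficients 1,-6,12,-8 for degrees 0…3.
(1 + q + q^2 + q^3) has coefficients 1,1,1,1,0,0,0,0,0,0,0,0,0,0 for degrees 0…13.
Multiplying by (1 + q^3)^2 gives running coefficients 1,1,1,3,2,2,3,1,1,1,0,0,0,0 for degrees 0…13.
Multiplying by (1 + q + q^2) gives running coefficients 1,2,3,5,6,7,7,6,5,3,2,1,0,0 for degrees 0…13.
Finally multiplying by (1 + q^3)^3, the product of all factors after the first has coefficients 1,2,3,8,12,16,25,30,35,40,40,40,35,30 for degrees 0…13.
[q^13] = 1·30 − 6·35 + 12·40 − 8·40 = -20.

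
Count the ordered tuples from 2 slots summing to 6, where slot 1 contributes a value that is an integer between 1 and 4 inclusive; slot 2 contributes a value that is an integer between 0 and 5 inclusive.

4

The generating function for the choices is (q + q^2 + q^3 + q^4)·(1 + q + q^2 + q^3 + q^4 + q^5); the count is [q^6].
(q + q^2 + q^3 + q^4) has coefficients 0,1,1,1,1 for degrees 0…4.
(1 + q + q^2 + q^3 + q^4 + q^5) has coefficients 1,1,1,1,1,1,0 for degrees 0…6.
[q^6] = 1·1 + 1·1 + 1·1 + 1·1 = 4.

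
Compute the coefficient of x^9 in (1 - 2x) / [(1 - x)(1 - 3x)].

Partial fractions give a closed form: a_n = (1/2)·1^n + (1/2)·3^n.
At n = 9: a_9 = 9842.

9842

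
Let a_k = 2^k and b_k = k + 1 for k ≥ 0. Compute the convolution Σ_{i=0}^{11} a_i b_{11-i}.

Write out a_i and b_{11-i} for i = 0,…,11 and sum the products.
Σ = 1·12 + 2·11 + 4·10 + 8·9 + 16·8 + 32·7 + 64·6 + 128·5 + 256·4 + 512·3 + 1024·2 + 2048·1 = 8178.

8178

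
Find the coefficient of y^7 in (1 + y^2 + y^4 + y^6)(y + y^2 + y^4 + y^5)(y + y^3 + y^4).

5

(1 + y^2 + y^4 + y^6) has coefficients 1,0,1,0,1,0,1 for degrees 0…6.
(y + y^2 + y^4 + y^5) has coefficients 0,1,1,0,1,1,0,0 for degrees 0…7.
Finally multiplying by (y + y^3 + y^4), the product of all factors after the first has coefficients 0,0,1,1,1,3,2,1 for degrees 0…7.
[y^7] = 1·1 + 1·3 + 1·1 + 1·0 = 5.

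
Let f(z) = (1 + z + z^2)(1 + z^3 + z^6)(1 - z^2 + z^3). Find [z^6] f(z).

(1 + z + z^2) has coefficients 1,1,1 for degrees 0…2.
(1 + z^3 + z^6) has coefficients 1,0,0,1,0,0,1 for degrees 0…6.
Finally multiplying by (1 - z^2 + z^3), the product of all factors after the first has coefficients 1,0,-1,2,0,-1,2 for degrees 0…6.
[z^6] = 1·2 + 1·(-1) + 1·0 = 1.

1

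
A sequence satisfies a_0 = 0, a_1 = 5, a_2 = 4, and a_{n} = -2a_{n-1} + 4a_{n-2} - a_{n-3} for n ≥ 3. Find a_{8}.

-2288

The ordinary generating function has denominator 1 + 2z - 4z^2 + z^3.
Iterating the recurrence: a_0,…,a_{8} = 0, 5, 4, 12, -13, 70, -204, 701, -2288.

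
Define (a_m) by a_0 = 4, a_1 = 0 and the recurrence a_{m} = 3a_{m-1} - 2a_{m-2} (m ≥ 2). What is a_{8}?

The ordinary generating function has denominator 1 - 3q + 2q^2.
Iterating the recurrence: a_0,…,a_{8} = 4, 0, -8, -24, -56, -120, -248, -504, -1016.

-1016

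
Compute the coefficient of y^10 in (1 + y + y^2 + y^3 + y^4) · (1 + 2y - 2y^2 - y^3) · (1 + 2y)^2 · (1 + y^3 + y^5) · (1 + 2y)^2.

(1 + y + y^2 + y^3 + y^4) has coefficients 1,1,1,1,1 for degrees 0…4.
(1 + 2y - 2y^2 - y^3) has coefficients 1,2,-2,-1,0,0,0,0,0,0,0 for degrees 0…10.
Multiplying by (1 + 2y)^2 gives running coefficients 1,6,10,-1,-12,-4,0,0,0,0,0 for degrees 0…10.
Multiplying by (1 + y^3 + y^5) gives running coefficients 1,6,10,0,-6,7,5,-2,-5,-12,-4 for degrees 0…10.
Finally multiplying by (1 + 2y)^2, the product of all factors after the first has coefficients 1,10,38,64,34,-17,9,46,7,-40,-72 for degrees 0…10.
[y^10] = 1·(-72) + 1·(-40) + 1·7 + 1·46 + 1·9 = -50.

-50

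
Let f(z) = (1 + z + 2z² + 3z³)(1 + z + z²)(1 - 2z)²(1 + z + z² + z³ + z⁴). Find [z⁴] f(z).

-6

(1 + z + 2z² + 3z³) has coefficients 1,1,2,3 for degrees 0…3.
(1 + z + z²) has coefficients 1,1,1,0,0 for degrees 0…4.
Multiplying by (1 - 2z)² gives running coefficients 1,-3,1,0,4 for degrees 0…4.
Finally multiplying by (1 + z + z² + z³ + z⁴), the product of all factors after the first has coefficients 1,-2,-1,-1,3 for degrees 0…4.
[z⁴] = 1·3 + 1·(-1) + 2·(-1) + 3·(-2) = -6.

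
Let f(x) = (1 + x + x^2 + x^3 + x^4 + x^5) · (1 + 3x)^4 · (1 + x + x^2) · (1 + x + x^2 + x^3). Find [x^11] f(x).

1551

(1 + x + x^2 + x^3 + x^4 + x^5) has coefficients 1,1,1,1,1,1 for degrees 0…5.
(1 + 3x)^4 has coefficients 1,12,54,108,81,0,0,0,0,0,0,0 for degrees 0…11.
Multiplying by (1 + x + x^2) gives running coefficients 1,13,67,174,243,189,81,0,0,0,0,0 for degrees 0…11.
Finally multiplying by (1 + x + x^2 + x^3), the product of all factors after the first has coefficients 1,14,81,255,497,673,687,513,270,81,0,0 for degrees 0…11.
[x^11] = 1·0 + 1·0 + 1·81 + 1·270 + 1·513 + 1·687 = 1551.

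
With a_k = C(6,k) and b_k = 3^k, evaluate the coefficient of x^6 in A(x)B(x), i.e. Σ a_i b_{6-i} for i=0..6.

4096

This is [x^6] in the product of the two ordinary generating functions.
Σ = 1·729 + 6·243 + 15·81 + 20·27 + 15·9 + 6·3 + 1·1 = 4096.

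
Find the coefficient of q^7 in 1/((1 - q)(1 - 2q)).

Partial fractions give a closed form: a_n = (-1)·1^n + (2)·2^n.
At n = 7: a_7 = 255.

255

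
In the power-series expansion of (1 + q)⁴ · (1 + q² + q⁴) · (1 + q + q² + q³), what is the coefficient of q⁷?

(1 + q)⁴ has coefficients 1,4,6,4,1 for degrees 0…4.
(1 + q² + q⁴) has coefficients 1,0,1,0,1,0,0,0 for degrees 0…7.
Finally multiplying by (1 + q + q² + q³), the product of all factors after the first has coefficients 1,1,2,2,2,2,1,1 for degrees 0…7.
[q⁷] = 1·1 + 4·1 + 6·2 + 4·2 + 1·2 = 27.

27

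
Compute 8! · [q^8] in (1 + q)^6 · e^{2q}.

The EGF product rule gives c_8 = Σ_{k_1+k_2=8} C(8; k_1,k_2) · ∏ g_i(k_i), where (1+q)^6 gives the falling factorial (6)_k; e^{2q} gives (2)^k.
g_1(k) for k = 0…8: 1, 6, 30, 120, 360, 720, 720, 0, 0.
g_2(k) for k = 0…8: 1, 2, 4, 8, 16, 32, 64, 128, 256.
c_8 = Σ_k C(8,k)·g_1(k)·g_2(8−k) = 1·1·256 + 8·6·128 + 28·30·64 + 56·120·32 + 70·360·16 + 56·720·8 + 28·720·4 = 256 + 6144 + 53760 + 215040 + 403200 + 322560 + 80640 = 1081600.

1081600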